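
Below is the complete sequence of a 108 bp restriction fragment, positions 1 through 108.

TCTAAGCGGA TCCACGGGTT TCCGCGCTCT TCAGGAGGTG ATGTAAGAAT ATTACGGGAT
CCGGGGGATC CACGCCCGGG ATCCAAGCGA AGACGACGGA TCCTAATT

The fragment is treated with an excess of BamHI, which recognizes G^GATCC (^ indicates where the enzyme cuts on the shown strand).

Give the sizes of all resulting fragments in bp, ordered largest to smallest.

BamHI sites (GGATCC) start at positions 8, 57, 66, 79, 98.
BamHI cuts after the first base of each site, so after positions 8, 57, 66, 79, 98.
Linear molecule, 5 cuts → 6 fragments:
  1–8 → 8 bp
  9–57 → 49 bp
  58–66 → 9 bp
  67–79 → 13 bp
  80–98 → 19 bp
  99–108 → 10 bp
Sorted largest to smallest: 49, 19, 13, 10, 9, 8 bp.

49, 19, 13, 10, 9, 8 bp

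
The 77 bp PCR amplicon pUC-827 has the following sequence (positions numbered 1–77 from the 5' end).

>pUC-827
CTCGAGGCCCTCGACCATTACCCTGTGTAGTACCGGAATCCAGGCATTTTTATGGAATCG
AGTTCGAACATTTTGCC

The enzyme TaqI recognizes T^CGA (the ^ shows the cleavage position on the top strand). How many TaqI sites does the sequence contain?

4

TCGA occurs starting at positions 2, 11, 58, 64.
TaqI cuts at 4 sites.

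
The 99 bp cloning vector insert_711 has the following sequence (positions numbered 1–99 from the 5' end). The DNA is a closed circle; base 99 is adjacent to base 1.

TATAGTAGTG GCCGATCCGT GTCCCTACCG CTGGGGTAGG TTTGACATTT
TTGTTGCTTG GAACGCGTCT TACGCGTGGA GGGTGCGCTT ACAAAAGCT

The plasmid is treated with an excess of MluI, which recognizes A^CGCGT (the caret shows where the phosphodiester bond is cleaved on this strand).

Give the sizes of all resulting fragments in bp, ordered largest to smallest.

90, 9 bp

MluI sites (ACGCGT) start at positions 63, 72.
MluI cuts after the first base of each site, so after positions 63, 72.
Circular molecule, 2 cuts → 2 fragments:
  64–72 → 9 bp
  73–99 then 1–63 → 27 + 63 = 90 bp
Sorted largest to smallest: 90, 9 bp.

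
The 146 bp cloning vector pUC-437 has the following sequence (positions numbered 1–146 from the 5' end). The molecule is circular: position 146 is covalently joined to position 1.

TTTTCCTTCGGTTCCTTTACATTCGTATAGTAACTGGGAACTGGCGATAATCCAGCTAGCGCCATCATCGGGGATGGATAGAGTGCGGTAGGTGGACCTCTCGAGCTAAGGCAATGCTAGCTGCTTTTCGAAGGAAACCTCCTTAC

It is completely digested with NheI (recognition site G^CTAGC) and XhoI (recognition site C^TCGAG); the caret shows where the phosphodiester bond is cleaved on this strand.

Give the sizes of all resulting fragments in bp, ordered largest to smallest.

85, 45, 16 bp

NheI sites (GCTAGC) start at positions 55, 116.
NheI cuts after the first base of each site, so after positions 55, 116.
The XhoI site (CTCGAG) starts at position 100.
XhoI cuts after the first base of each site, so after position 100.
Combined cut positions: 55, 100, 116.
Circular molecule, 3 cuts → 3 fragments:
  56–100 → 45 bp
  101–116 → 16 bp
  117–146 then 1–55 → 30 + 55 = 85 bp
Sorted largest to smallest: 85, 45, 16 bp.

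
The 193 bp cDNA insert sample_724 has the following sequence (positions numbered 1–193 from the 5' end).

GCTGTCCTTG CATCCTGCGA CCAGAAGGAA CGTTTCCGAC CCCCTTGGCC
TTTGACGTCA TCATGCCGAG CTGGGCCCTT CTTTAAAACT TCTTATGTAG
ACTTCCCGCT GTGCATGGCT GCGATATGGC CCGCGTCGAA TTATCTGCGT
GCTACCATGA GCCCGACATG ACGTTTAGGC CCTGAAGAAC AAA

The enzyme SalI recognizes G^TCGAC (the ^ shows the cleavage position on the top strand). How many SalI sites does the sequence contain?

0

No occurrence of GTCGAC is present in the sequence.
SalI does not cut: 0 sites.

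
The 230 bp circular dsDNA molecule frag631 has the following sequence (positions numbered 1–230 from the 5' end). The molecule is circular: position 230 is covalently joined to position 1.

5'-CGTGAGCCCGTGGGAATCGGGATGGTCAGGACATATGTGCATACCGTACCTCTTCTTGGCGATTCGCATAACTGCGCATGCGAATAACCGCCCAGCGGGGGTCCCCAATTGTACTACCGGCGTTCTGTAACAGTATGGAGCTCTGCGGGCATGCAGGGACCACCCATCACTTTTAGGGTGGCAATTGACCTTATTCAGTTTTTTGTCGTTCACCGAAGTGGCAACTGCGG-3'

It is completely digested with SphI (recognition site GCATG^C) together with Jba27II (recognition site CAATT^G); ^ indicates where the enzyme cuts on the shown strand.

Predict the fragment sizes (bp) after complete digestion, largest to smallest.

124, 43, 33, 30 bp

SphI sites (GCATGC) start at positions 76, 149.
SphI cuts after base 5 of each site (before the last base), so after positions 80, 153.
Jba27II sites (CAATTG) start at positions 106, 182.
Jba27II cuts after base 5 of each site (before the last base), so after positions 110, 186.
Combined cut positions: 80, 110, 153, 186.
Circular molecule, 4 cuts → 4 fragments:
  81–110 → 30 bp
  111–153 → 43 bp
  154–186 → 33 bp
  187–230 then 1–80 → 44 + 80 = 124 bp
Sorted largest to smallest: 124, 43, 33, 30 bp.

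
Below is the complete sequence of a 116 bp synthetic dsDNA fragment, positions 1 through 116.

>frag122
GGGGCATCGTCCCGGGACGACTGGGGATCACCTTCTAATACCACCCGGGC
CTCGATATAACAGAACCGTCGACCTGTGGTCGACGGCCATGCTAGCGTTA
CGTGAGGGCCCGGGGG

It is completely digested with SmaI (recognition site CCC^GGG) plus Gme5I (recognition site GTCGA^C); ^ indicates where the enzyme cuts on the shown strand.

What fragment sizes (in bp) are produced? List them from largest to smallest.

33, 28, 26, 13, 11, 5 bp

SmaI sites (CCCGGG) start at positions 11, 44, 109.
SmaI cuts after base 3 of each site, so after positions 13, 46, 111.
Gme5I sites (GTCGAC) start at positions 68, 79.
Gme5I cuts after base 5 of each site (before the last base), so after positions 72, 83.
Combined cut positions: 13, 46, 72, 83, 111.
Linear molecule, 5 cuts → 6 fragments:
  1–13 → 13 bp
  14–46 → 33 bp
  47–72 → 26 bp
  73–83 → 11 bp
  84–111 → 28 bp
  112–116 → 5 bp
Sorted largest to smallest: 33, 28, 26, 13, 11, 5 bp.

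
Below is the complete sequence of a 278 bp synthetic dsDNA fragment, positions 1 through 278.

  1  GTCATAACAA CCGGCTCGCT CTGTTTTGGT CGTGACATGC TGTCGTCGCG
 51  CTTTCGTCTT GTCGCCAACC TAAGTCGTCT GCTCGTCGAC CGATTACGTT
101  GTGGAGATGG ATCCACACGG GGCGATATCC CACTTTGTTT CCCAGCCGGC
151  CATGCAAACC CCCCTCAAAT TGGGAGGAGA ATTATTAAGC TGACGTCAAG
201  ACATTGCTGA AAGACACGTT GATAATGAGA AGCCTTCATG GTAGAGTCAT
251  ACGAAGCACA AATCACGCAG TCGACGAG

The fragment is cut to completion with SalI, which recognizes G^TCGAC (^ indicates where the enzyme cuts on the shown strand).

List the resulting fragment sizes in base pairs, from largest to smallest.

SalI sites (GTCGAC) start at positions 85, 270.
SalI cuts after the first base of each site, so after positions 85, 270.
Linear molecule, 2 cuts → 3 fragments:
  1–85 → 85 bp
  86–270 → 185 bp
  271–278 → 8 bp
Sorted largest to smallest: 185, 85, 8 bp.

185, 85, 8 bp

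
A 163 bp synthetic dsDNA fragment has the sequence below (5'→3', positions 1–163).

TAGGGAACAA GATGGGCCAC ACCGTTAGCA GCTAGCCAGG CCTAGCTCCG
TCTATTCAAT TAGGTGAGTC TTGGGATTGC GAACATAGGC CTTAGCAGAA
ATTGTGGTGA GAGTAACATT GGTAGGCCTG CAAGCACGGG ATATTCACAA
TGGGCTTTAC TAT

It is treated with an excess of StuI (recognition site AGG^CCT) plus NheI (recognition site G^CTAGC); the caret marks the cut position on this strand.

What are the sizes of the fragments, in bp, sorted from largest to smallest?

49, 37, 37, 31, 9 bp

StuI sites (AGGCCT) start at positions 38, 87, 124.
StuI cuts after base 3 of each site, so after positions 40, 89, 126.
The NheI site (GCTAGC) starts at position 31.
NheI cuts after the first base of each site, so after position 31.
Combined cut positions: 31, 40, 89, 126.
Linear molecule, 4 cuts → 5 fragments:
  1–31 → 31 bp
  32–40 → 9 bp
  41–89 → 49 bp
  90–126 → 37 bp
  127–163 → 37 bp
Sorted largest to smallest: 49, 37, 37, 31, 9 bp.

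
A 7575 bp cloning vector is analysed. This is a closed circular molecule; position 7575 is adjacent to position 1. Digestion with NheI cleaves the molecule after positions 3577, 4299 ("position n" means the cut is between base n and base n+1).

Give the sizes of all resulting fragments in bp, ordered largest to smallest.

6853, 722 bp

Circular molecule, 2 cuts → 2 fragments:
  4299 − 3577 = 722 bp
  wrap: 7575 − 4299 + 3577 = 6853 bp
Sorted largest to smallest: 6853, 722 bp.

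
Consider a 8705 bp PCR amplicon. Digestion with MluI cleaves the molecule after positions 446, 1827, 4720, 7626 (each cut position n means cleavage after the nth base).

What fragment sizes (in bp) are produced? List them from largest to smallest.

2906, 2893, 1381, 1079, 446 bp

Linear molecule, 4 cuts → 5 fragments:
  446 − 0 = 446 bp
  1827 − 446 = 1381 bp
  4720 − 1827 = 2893 bp
  7626 − 4720 = 2906 bp
  8705 − 7626 = 1079 bp
Sorted largest to smallest: 2906, 2893, 1381, 1079, 446 bp.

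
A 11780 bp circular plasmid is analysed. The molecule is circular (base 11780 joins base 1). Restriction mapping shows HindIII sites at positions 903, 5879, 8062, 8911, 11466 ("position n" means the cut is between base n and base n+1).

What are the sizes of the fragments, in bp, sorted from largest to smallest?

Circular molecule, 5 cuts → 5 fragments:
  5879 − 903 = 4976 bp
  8062 − 5879 = 2183 bp
  8911 − 8062 = 849 bp
  11466 − 8911 = 2555 bp
  wrap: 11780 − 11466 + 903 = 1217 bp
Sorted largest to smallest: 4976, 2555, 2183, 1217, 849 bp.

4976, 2555, 2183, 1217, 849 bp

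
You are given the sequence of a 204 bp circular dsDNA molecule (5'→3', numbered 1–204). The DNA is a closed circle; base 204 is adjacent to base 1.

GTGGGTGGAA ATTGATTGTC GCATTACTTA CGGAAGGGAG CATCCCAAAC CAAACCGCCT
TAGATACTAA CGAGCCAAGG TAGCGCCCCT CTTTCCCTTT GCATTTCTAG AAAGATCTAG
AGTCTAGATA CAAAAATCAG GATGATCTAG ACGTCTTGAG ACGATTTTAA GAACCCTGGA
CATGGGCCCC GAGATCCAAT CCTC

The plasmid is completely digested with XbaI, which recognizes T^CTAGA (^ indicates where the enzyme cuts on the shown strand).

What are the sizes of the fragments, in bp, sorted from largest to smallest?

XbaI sites (TCTAGA) start at positions 106, 116, 123, 146.
XbaI cuts after the first base of each site, so after positions 106, 116, 123, 146.
Circular molecule, 4 cuts → 4 fragments:
  107–116 → 10 bp
  117–123 → 7 bp
  124–146 → 23 bp
  147–204 then 1–106 → 58 + 106 = 164 bp
Sorted largest to smallest: 164, 23, 10, 7 bp.

164, 23, 10, 7 bp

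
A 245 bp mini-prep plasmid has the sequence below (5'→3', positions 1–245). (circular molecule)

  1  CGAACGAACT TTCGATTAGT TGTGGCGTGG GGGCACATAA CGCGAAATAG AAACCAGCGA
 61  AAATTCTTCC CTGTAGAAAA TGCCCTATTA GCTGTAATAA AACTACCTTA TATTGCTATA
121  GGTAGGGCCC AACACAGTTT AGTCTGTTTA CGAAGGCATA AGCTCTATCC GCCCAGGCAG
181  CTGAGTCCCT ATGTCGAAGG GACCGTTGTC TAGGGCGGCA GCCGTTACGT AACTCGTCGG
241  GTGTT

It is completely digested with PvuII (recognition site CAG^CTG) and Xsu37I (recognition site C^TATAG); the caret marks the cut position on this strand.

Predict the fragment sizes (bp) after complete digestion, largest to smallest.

The PvuII site (CAGCTG) starts at position 178.
PvuII cuts after base 3 of each site, so after position 180.
The Xsu37I site (CTATAG) starts at position 116.
Xsu37I cuts after the first base of each site, so after position 116.
Combined cut positions: 116, 180.
Circular molecule, 2 cuts → 2 fragments:
  117–180 → 64 bp
  181–245 then 1–116 → 65 + 116 = 181 bp
Sorted largest to smallest: 181, 64 bp.

181, 64 bp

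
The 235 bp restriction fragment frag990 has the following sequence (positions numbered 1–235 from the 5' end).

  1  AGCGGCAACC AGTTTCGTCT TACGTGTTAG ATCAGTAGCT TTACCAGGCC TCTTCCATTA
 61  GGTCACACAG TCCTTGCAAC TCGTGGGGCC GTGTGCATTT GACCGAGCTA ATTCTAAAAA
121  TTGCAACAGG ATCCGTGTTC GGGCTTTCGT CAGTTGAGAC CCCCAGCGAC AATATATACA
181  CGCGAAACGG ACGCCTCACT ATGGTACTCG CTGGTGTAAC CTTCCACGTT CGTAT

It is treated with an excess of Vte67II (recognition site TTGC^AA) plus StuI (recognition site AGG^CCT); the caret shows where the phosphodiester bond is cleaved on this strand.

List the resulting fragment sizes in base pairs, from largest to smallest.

111, 48, 47, 29 bp

Vte67II sites (TTGCAA) start at positions 74, 121.
Vte67II cuts after base 4 of each site, so after positions 77, 124.
The StuI site (AGGCCT) starts at position 46.
StuI cuts after base 3 of each site, so after position 48.
Combined cut positions: 48, 77, 124.
Linear molecule, 3 cuts → 4 fragments:
  1–48 → 48 bp
  49–77 → 29 bp
  78–124 → 47 bp
  125–235 → 111 bp
Sorted largest to smallest: 111, 48, 47, 29 bp.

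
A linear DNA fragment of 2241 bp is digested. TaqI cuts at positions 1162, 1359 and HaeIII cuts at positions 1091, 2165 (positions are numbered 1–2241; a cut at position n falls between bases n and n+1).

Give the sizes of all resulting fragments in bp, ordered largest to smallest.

1091, 806, 197, 76, 71 bp

Combined cut positions (sorted): 1091, 1162, 1359, 2165.
Linear molecule, 4 cuts → 5 fragments:
  1091 − 0 = 1091 bp
  1162 − 1091 = 71 bp
  1359 − 1162 = 197 bp
  2165 − 1359 = 806 bp
  2241 − 2165 = 76 bp
Sorted largest to smallest: 1091, 806, 197, 76, 71 bp.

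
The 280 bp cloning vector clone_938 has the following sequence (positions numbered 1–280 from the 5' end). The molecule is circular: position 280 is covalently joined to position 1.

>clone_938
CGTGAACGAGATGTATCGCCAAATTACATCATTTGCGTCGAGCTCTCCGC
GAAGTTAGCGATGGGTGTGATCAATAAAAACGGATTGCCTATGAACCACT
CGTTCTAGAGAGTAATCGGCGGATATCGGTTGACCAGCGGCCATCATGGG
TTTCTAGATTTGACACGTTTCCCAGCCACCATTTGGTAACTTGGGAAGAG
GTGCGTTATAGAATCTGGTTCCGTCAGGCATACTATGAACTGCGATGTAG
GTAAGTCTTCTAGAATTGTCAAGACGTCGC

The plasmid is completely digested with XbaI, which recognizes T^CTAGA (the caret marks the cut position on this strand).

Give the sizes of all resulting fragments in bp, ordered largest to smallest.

XbaI sites (TCTAGA) start at positions 104, 153, 259.
XbaI cuts after the first base of each site, so after positions 104, 153, 259.
Circular molecule, 3 cuts → 3 fragments:
  105–153 → 49 bp
  154–259 → 106 bp
  260–280 then 1–104 → 21 + 104 = 125 bp
Sorted largest to smallest: 125, 106, 49 bp.

125, 106, 49 bp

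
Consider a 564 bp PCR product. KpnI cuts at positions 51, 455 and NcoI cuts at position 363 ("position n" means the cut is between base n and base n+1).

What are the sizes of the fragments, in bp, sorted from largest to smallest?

312, 109, 92, 51 bp

Combined cut positions (sorted): 51, 363, 455.
Linear molecule, 3 cuts → 4 fragments:
  51 − 0 = 51 bp
  363 − 51 = 312 bp
  455 − 363 = 92 bp
  564 − 455 = 109 bp
Sorted largest to smallest: 312, 109, 92, 51 bp.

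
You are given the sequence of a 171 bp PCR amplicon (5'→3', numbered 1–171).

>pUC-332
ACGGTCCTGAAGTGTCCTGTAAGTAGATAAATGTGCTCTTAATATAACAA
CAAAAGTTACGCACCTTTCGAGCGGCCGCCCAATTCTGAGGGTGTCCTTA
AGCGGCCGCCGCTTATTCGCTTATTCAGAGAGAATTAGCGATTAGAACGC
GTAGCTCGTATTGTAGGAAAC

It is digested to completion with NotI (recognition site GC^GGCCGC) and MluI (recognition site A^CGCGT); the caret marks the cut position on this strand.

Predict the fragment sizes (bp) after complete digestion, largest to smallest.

NotI sites (GCGGCCGC) start at positions 72, 102.
NotI cuts after base 2 of each site, so after positions 73, 103.
The MluI site (ACGCGT) starts at position 147.
MluI cuts after the first base of each site, so after position 147.
Combined cut positions: 73, 103, 147.
Linear molecule, 3 cuts → 4 fragments:
  1–73 → 73 bp
  74–103 → 30 bp
  104–147 → 44 bp
  148–171 → 24 bp
Sorted largest to smallest: 73, 44, 30, 24 bp.

73, 44, 30, 24 bp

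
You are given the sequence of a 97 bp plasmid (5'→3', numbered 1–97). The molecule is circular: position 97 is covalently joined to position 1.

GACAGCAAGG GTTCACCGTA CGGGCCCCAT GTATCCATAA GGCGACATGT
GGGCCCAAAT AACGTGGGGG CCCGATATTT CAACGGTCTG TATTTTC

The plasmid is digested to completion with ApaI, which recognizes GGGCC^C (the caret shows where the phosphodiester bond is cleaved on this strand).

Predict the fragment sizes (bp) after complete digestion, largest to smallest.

51, 29, 17 bp

ApaI sites (GGGCCC) start at positions 22, 51, 68.
ApaI cuts after base 5 of each site (before the last base), so after positions 26, 55, 72.
Circular molecule, 3 cuts → 3 fragments:
  27–55 → 29 bp
  56–72 → 17 bp
  73–97 then 1–26 → 25 + 26 = 51 bp
Sorted largest to smallest: 51, 29, 17 bp.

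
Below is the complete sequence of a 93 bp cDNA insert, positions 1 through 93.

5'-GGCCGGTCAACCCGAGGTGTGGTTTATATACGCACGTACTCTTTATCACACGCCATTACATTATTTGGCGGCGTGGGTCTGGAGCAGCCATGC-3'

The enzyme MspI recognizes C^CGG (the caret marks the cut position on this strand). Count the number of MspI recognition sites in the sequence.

CCGG occurs starting at position 3.
MspI cuts at 1 site.

1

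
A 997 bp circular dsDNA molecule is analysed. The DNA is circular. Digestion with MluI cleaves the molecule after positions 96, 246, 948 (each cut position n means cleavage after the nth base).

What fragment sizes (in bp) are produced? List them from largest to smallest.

Circular molecule, 3 cuts → 3 fragments:
  246 − 96 = 150 bp
  948 − 246 = 702 bp
  wrap: 997 − 948 + 96 = 145 bp
Sorted largest to smallest: 702, 150, 145 bp.

702, 150, 145 bp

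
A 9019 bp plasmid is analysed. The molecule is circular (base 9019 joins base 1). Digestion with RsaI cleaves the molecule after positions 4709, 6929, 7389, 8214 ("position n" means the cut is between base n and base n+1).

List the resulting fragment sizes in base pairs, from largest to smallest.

5514, 2220, 825, 460 bp

Circular molecule, 4 cuts → 4 fragments:
  6929 − 4709 = 2220 bp
  7389 − 6929 = 460 bp
  8214 − 7389 = 825 bp
  wrap: 9019 − 8214 + 4709 = 5514 bp
Sorted largest to smallest: 5514, 2220, 825, 460 bp.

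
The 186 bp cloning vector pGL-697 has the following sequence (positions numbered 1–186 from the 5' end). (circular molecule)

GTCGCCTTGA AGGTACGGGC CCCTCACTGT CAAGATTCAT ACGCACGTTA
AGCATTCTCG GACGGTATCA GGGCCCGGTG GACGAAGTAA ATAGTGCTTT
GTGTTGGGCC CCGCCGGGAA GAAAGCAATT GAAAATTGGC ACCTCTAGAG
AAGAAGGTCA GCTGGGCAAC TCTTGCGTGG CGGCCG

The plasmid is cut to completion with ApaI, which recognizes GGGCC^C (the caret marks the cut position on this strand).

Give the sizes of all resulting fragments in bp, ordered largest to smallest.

97, 54, 35 bp

ApaI sites (GGGCCC) start at positions 17, 71, 106.
ApaI cuts after base 5 of each site (before the last base), so after positions 21, 75, 110.
Circular molecule, 3 cuts → 3 fragments:
  22–75 → 54 bp
  76–110 → 35 bp
  111–186 then 1–21 → 76 + 21 = 97 bp
Sorted largest to smallest: 97, 54, 35 bp.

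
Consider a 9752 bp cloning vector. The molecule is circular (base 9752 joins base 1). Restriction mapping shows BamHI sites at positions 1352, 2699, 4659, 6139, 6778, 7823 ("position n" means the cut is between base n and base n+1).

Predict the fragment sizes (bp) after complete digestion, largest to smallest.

3281, 1960, 1480, 1347, 1045, 639 bp

Circular molecule, 6 cuts → 6 fragments:
  2699 − 1352 = 1347 bp
  4659 − 2699 = 1960 bp
  6139 − 4659 = 1480 bp
  6778 − 6139 = 639 bp
  7823 − 6778 = 1045 bp
  wrap: 9752 − 7823 + 1352 = 3281 bp
Sorted largest to smallest: 3281, 1960, 1480, 1347, 1045, 639 bp.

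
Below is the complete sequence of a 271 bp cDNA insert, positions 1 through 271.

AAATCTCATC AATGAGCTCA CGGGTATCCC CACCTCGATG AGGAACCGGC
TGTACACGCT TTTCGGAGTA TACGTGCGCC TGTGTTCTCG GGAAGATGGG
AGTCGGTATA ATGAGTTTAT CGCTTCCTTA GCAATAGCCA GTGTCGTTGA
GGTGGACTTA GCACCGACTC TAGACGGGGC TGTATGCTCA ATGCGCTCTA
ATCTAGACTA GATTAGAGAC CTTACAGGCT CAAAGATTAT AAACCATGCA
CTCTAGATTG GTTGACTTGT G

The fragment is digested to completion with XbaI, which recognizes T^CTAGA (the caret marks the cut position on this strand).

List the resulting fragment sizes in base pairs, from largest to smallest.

XbaI sites (TCTAGA) start at positions 169, 202, 252.
XbaI cuts after the first base of each site, so after positions 169, 202, 252.
Linear molecule, 3 cuts → 4 fragments:
  1–169 → 169 bp
  170–202 → 33 bp
  203–252 → 50 bp
  253–271 → 19 bp
Sorted largest to smallest: 169, 50, 33, 19 bp.

169, 50, 33, 19 bp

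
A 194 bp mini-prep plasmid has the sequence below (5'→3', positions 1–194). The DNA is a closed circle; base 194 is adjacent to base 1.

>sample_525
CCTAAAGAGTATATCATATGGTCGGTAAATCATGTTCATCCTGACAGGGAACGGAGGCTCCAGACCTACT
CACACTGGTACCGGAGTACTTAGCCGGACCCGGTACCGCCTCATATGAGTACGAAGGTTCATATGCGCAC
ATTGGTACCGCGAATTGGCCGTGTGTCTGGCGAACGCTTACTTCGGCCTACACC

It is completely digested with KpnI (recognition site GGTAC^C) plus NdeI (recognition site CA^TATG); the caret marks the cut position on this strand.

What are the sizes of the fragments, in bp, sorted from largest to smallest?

65, 62, 25, 18, 17, 7 bp

KpnI sites (GGTACC) start at positions 77, 102, 144.
KpnI cuts after base 5 of each site (before the last base), so after positions 81, 106, 148.
NdeI sites (CATATG) start at positions 15, 112, 130.
NdeI cuts after base 2 of each site, so after positions 16, 113, 131.
Combined cut positions: 16, 81, 106, 113, 131, 148.
Circular molecule, 6 cuts → 6 fragments:
  17–81 → 65 bp
  82–106 → 25 bp
  107–113 → 7 bp
  114–131 → 18 bp
  132–148 → 17 bp
  149–194 then 1–16 → 46 + 16 = 62 bp
Sorted largest to smallest: 65, 62, 25, 18, 17, 7 bp.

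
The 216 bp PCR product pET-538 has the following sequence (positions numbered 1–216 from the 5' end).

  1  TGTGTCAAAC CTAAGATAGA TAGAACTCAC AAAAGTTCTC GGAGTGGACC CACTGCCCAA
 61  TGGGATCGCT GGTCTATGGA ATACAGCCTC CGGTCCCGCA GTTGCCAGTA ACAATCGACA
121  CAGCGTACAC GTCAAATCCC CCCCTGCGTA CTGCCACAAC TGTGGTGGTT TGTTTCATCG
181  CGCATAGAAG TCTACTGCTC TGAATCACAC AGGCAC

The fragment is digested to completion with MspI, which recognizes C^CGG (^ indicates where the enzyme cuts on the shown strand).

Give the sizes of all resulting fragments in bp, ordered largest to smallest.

126, 90 bp

The MspI site (CCGG) starts at position 90.
MspI cuts after the first base of each site, so after position 90.
Linear molecule, 1 cut → 2 fragments:
  1–90 → 90 bp
  91–216 → 126 bp
Sorted largest to smallest: 126, 90 bp.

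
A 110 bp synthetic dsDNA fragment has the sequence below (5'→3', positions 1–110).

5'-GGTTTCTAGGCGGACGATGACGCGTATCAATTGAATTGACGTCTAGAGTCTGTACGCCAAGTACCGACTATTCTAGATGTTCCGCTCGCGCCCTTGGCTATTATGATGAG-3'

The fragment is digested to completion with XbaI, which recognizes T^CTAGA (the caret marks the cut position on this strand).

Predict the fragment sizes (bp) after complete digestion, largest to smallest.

42, 38, 30 bp

XbaI sites (TCTAGA) start at positions 42, 72.
XbaI cuts after the first base of each site, so after positions 42, 72.
Linear molecule, 2 cuts → 3 fragments:
  1–42 → 42 bp
  43–72 → 30 bp
  73–110 → 38 bp
Sorted largest to smallest: 42, 38, 30 bp.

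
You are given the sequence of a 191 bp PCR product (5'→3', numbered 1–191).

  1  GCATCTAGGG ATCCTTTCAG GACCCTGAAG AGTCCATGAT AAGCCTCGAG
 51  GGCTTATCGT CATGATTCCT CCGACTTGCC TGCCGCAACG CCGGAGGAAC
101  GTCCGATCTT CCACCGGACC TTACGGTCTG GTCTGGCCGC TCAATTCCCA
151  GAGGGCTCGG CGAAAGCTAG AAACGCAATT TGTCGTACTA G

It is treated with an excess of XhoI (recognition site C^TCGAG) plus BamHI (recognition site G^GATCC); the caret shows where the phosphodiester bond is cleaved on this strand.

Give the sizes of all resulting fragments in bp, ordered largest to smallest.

The XhoI site (CTCGAG) starts at position 45.
XhoI cuts after the first base of each site, so after position 45.
The BamHI site (GGATCC) starts at position 9.
BamHI cuts after the first base of each site, so after position 9.
Combined cut positions: 9, 45.
Linear molecule, 2 cuts → 3 fragments:
  1–9 → 9 bp
  10–45 → 36 bp
  46–191 → 146 bp
Sorted largest to smallest: 146, 36, 9 bp.

146, 36, 9 bp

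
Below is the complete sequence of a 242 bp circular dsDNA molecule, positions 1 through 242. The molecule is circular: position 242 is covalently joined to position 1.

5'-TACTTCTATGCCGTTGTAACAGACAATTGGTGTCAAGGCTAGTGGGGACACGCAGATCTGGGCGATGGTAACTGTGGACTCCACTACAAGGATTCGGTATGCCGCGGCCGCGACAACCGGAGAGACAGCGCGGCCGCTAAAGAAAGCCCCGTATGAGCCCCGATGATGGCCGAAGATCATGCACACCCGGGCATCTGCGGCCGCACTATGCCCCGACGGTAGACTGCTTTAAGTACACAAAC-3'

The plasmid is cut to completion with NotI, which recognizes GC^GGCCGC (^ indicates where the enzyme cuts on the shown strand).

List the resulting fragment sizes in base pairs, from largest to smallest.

149, 67, 26 bp

NotI sites (GCGGCCGC) start at positions 104, 130, 197.
NotI cuts after base 2 of each site, so after positions 105, 131, 198.
Circular molecule, 3 cuts → 3 fragments:
  106–131 → 26 bp
  132–198 → 67 bp
  199–242 then 1–105 → 44 + 105 = 149 bp
Sorted largest to smallest: 149, 67, 26 bp.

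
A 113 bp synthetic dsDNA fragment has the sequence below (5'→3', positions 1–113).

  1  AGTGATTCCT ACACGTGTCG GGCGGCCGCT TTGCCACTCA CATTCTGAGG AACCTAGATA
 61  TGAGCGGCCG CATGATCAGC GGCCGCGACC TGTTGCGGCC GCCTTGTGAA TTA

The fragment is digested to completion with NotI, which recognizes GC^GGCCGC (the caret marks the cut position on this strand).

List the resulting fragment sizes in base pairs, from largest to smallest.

42, 23, 17, 16, 15 bp

NotI sites (GCGGCCGC) start at positions 22, 64, 79, 95.
NotI cuts after base 2 of each site, so after positions 23, 65, 80, 96.
Linear molecule, 4 cuts → 5 fragments:
  1–23 → 23 bp
  24–65 → 42 bp
  66–80 → 15 bp
  81–96 → 16 bp
  97–113 → 17 bp
Sorted largest to smallest: 42, 23, 17, 16, 15 bp.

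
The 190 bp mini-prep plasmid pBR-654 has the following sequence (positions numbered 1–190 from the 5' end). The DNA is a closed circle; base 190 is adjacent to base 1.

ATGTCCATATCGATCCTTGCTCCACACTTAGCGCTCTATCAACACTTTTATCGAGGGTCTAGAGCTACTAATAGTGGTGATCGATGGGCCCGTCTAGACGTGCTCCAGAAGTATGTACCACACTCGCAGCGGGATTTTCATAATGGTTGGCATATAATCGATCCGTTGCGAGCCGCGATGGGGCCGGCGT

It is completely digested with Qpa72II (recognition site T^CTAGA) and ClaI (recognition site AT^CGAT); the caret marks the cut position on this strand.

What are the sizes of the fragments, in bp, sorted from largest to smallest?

Qpa72II sites (TCTAGA) start at positions 58, 93.
Qpa72II cuts after the first base of each site, so after positions 58, 93.
ClaI sites (ATCGAT) start at positions 9, 80, 157.
ClaI cuts after base 2 of each site, so after positions 10, 81, 158.
Combined cut positions: 10, 58, 81, 93, 158.
Circular molecule, 5 cuts → 5 fragments:
  11–58 → 48 bp
  59–81 → 23 bp
  82–93 → 12 bp
  94–158 → 65 bp
  159–190 then 1–10 → 32 + 10 = 42 bp
Sorted largest to smallest: 65, 48, 42, 23, 12 bp.

65, 48, 42, 23, 12 bp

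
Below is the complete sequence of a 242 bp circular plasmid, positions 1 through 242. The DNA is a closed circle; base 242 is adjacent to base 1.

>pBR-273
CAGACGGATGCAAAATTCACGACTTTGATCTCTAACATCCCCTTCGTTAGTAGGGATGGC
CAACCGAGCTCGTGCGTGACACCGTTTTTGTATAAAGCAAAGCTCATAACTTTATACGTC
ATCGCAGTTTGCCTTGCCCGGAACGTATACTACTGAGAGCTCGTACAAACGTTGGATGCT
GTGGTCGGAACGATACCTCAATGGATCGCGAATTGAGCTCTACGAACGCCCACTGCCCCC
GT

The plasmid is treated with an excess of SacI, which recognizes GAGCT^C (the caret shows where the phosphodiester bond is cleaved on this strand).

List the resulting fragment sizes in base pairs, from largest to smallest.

SacI sites (GAGCTC) start at positions 66, 157, 215.
SacI cuts after base 5 of each site (before the last base), so after positions 70, 161, 219.
Circular molecule, 3 cuts → 3 fragments:
  71–161 → 91 bp
  162–219 → 58 bp
  220–242 then 1–70 → 23 + 70 = 93 bp
Sorted largest to smallest: 93, 91, 58 bp.

93, 91, 58 bp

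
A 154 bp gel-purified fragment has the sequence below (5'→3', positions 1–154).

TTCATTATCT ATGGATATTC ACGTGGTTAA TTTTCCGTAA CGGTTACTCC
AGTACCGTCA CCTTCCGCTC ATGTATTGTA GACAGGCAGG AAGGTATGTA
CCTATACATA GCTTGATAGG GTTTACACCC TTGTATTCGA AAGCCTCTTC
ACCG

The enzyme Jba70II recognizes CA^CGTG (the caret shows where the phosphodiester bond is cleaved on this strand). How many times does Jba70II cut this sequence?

CACGTG occurs starting at position 20.
Jba70II cuts at 1 site.

1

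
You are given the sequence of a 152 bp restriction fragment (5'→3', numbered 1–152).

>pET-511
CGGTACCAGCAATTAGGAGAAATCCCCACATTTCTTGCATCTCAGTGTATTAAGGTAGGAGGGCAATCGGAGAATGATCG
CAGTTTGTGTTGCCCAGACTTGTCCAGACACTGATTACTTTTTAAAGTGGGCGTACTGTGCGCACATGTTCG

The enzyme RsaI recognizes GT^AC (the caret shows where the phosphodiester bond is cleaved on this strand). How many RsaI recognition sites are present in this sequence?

GTAC occurs starting at positions 3, 133.
RsaI cuts at 2 sites.

2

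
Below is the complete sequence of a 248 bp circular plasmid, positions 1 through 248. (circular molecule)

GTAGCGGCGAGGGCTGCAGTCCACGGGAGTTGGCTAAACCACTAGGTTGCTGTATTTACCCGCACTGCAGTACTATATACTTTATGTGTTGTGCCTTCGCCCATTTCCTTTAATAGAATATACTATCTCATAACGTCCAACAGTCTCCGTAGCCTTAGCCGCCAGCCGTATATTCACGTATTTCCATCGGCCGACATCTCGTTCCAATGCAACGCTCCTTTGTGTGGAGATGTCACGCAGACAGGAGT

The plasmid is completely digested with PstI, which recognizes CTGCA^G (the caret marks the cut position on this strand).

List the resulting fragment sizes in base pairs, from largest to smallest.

197, 51 bp

PstI sites (CTGCAG) start at positions 14, 65.
PstI cuts after base 5 of each site (before the last base), so after positions 18, 69.
Circular molecule, 2 cuts → 2 fragments:
  19–69 → 51 bp
  70–248 then 1–18 → 179 + 18 = 197 bp
Sorted largest to smallest: 197, 51 bp.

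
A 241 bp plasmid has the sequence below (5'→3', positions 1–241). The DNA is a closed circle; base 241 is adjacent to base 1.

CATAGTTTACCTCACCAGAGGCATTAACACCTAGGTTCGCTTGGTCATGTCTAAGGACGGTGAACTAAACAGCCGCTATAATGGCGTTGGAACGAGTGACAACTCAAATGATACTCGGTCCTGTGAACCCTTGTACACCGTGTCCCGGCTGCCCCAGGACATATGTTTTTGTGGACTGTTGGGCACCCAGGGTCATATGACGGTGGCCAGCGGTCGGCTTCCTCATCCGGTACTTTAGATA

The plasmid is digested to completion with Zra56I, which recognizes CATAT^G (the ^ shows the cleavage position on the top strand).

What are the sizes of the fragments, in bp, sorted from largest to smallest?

Zra56I sites (CATATG) start at positions 160, 194.
Zra56I cuts after base 5 of each site (before the last base), so after positions 164, 198.
Circular molecule, 2 cuts → 2 fragments:
  165–198 → 34 bp
  199–241 then 1–164 → 43 + 164 = 207 bp
Sorted largest to smallest: 207, 34 bp.

207, 34 bp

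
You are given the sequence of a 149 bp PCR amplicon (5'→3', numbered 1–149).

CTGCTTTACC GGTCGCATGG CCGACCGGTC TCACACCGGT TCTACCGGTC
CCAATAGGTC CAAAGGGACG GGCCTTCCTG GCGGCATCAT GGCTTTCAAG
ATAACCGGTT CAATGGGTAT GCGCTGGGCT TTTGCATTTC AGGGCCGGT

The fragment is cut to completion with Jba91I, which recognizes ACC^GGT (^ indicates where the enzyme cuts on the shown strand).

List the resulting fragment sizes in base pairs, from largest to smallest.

Jba91I sites (ACCGGT) start at positions 8, 24, 35, 44, 104.
Jba91I cuts after base 3 of each site, so after positions 10, 26, 37, 46, 106.
Linear molecule, 5 cuts → 6 fragments:
  1–10 → 10 bp
  11–26 → 16 bp
  27–37 → 11 bp
  38–46 → 9 bp
  47–106 → 60 bp
  107–149 → 43 bp
Sorted largest to smallest: 60, 43, 16, 11, 10, 9 bp.

60, 43, 16, 11, 10, 9 bp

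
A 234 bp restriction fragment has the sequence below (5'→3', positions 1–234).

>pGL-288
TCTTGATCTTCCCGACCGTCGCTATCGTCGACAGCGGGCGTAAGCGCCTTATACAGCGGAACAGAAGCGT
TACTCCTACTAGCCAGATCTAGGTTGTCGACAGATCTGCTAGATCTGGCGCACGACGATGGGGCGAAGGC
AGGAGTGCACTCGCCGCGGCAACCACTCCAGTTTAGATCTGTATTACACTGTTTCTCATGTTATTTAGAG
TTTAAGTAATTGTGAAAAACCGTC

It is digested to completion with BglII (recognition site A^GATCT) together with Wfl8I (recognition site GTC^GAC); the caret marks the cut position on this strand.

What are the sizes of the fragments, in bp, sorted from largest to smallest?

BglII sites (AGATCT) start at positions 85, 102, 111, 175.
BglII cuts after the first base of each site, so after positions 85, 102, 111, 175.
Wfl8I sites (GTCGAC) start at positions 27, 96.
Wfl8I cuts after base 3 of each site, so after positions 29, 98.
Combined cut positions: 29, 85, 98, 102, 111, 175.
Linear molecule, 6 cuts → 7 fragments:
  1–29 → 29 bp
  30–85 → 56 bp
  86–98 → 13 bp
  99–102 → 4 bp
  103–111 → 9 bp
  112–175 → 64 bp
  176–234 → 59 bp
Sorted largest to smallest: 64, 59, 56, 29, 13, 9, 4 bp.

64, 59, 56, 29, 13, 9, 4 bp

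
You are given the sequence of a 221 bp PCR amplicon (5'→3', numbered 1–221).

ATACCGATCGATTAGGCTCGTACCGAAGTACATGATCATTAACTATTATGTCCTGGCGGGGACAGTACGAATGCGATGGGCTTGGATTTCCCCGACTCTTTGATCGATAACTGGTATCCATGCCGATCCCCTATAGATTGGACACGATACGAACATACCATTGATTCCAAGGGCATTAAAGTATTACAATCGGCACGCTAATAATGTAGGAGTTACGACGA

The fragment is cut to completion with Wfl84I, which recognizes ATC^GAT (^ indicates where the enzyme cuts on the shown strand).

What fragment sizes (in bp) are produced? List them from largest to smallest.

116, 96, 9 bp

Wfl84I sites (ATCGAT) start at positions 7, 103.
Wfl84I cuts after base 3 of each site, so after positions 9, 105.
Linear molecule, 2 cuts → 3 fragments:
  1–9 → 9 bp
  10–105 → 96 bp
  106–221 → 116 bp
Sorted largest to smallest: 116, 96, 9 bp.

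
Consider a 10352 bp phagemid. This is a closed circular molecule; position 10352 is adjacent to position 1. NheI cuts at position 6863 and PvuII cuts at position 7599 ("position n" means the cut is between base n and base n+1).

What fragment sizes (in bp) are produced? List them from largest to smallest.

9616, 736 bp

Combined cut positions (sorted): 6863, 7599.
Circular molecule, 2 cuts → 2 fragments:
  7599 − 6863 = 736 bp
  wrap: 10352 − 7599 + 6863 = 9616 bp
Sorted largest to smallest: 9616, 736 bp.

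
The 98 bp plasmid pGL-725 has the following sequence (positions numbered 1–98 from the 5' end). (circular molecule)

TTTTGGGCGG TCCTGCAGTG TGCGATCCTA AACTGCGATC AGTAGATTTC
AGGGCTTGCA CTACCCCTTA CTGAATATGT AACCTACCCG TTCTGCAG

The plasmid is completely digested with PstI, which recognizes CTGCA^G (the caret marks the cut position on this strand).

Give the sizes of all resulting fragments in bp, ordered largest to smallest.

80, 18 bp

PstI sites (CTGCAG) start at positions 13, 93.
PstI cuts after base 5 of each site (before the last base), so after positions 17, 97.
Circular molecule, 2 cuts → 2 fragments:
  18–97 → 80 bp
  98–98 then 1–17 → 1 + 17 = 18 bp
Sorted largest to smallest: 80, 18 bp.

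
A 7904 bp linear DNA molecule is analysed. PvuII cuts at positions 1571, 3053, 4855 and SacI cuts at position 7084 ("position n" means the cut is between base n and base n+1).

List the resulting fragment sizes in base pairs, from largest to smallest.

2229, 1802, 1571, 1482, 820 bp

Combined cut positions (sorted): 1571, 3053, 4855, 7084.
Linear molecule, 4 cuts → 5 fragments:
  1571 − 0 = 1571 bp
  3053 − 1571 = 1482 bp
  4855 − 3053 = 1802 bp
  7084 − 4855 = 2229 bp
  7904 − 7084 = 820 bp
Sorted largest to smallest: 2229, 1802, 1571, 1482, 820 bp.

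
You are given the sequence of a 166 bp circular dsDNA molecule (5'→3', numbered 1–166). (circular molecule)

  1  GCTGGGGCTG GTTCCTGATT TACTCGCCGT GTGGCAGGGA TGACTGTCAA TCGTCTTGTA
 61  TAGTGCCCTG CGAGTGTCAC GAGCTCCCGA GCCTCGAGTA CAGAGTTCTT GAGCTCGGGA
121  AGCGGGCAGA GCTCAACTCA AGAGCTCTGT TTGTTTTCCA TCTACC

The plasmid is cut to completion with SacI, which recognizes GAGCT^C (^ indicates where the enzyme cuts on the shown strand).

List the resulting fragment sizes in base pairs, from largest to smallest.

SacI sites (GAGCTC) start at positions 81, 111, 129, 142.
SacI cuts after base 5 of each site (before the last base), so after positions 85, 115, 133, 146.
Circular molecule, 4 cuts → 4 fragments:
  86–115 → 30 bp
  116–133 → 18 bp
  134–146 → 13 bp
  147–166 then 1–85 → 20 + 85 = 105 bp
Sorted largest to smallest: 105, 30, 18, 13 bp.

105, 30, 18, 13 bp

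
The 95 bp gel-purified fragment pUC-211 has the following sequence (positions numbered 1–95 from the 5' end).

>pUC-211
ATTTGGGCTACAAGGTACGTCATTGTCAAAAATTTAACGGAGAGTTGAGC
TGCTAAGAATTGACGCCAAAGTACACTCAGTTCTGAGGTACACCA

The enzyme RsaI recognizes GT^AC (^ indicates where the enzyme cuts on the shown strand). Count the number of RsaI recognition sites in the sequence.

3

GTAC occurs starting at positions 15, 71, 88.
RsaI cuts at 3 sites.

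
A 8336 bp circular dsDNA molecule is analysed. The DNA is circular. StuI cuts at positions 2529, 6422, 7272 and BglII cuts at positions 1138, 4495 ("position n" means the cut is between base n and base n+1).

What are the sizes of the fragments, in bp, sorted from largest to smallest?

2202, 1966, 1927, 1391, 850 bp

Combined cut positions (sorted): 1138, 2529, 4495, 6422, 7272.
Circular molecule, 5 cuts → 5 fragments:
  2529 − 1138 = 1391 bp
  4495 − 2529 = 1966 bp
  6422 − 4495 = 1927 bp
  7272 − 6422 = 850 bp
  wrap: 8336 − 7272 + 1138 = 2202 bp
Sorted largest to smallest: 2202, 1966, 1927, 1391, 850 bp.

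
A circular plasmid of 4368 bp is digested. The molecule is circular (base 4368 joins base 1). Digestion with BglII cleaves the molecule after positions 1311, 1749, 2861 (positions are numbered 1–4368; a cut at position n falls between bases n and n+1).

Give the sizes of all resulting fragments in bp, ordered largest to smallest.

2818, 1112, 438 bp

Circular molecule, 3 cuts → 3 fragments:
  1749 − 1311 = 438 bp
  2861 − 1749 = 1112 bp
  wrap: 4368 − 2861 + 1311 = 2818 bp
Sorted largest to smallest: 2818, 1112, 438 bp.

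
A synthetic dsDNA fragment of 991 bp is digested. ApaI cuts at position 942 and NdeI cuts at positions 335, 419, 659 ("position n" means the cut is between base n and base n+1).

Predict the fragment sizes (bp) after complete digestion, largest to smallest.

Combined cut positions (sorted): 335, 419, 659, 942.
Linear molecule, 4 cuts → 5 fragments:
  335 − 0 = 335 bp
  419 − 335 = 84 bp
  659 − 419 = 240 bp
  942 − 659 = 283 bp
  991 − 942 = 49 bp
Sorted largest to smallest: 335, 283, 240, 84, 49 bp.

335, 283, 240, 84, 49 bp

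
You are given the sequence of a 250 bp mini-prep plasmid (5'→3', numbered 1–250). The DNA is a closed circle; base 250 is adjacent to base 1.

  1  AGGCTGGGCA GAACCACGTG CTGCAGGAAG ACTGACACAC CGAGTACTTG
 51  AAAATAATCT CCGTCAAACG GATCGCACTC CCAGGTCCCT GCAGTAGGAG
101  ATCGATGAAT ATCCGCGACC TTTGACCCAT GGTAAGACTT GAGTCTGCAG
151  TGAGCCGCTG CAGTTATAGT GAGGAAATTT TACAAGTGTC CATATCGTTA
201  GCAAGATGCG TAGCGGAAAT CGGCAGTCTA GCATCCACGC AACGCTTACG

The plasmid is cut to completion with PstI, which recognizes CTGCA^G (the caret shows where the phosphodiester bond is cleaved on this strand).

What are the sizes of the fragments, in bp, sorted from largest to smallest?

PstI sites (CTGCAG) start at positions 21, 89, 145, 158.
PstI cuts after base 5 of each site (before the last base), so after positions 25, 93, 149, 162.
Circular molecule, 4 cuts → 4 fragments:
  26–93 → 68 bp
  94–149 → 56 bp
  150–162 → 13 bp
  163–250 then 1–25 → 88 + 25 = 113 bp
Sorted largest to smallest: 113, 68, 56, 13 bp.

113, 68, 56, 13 bp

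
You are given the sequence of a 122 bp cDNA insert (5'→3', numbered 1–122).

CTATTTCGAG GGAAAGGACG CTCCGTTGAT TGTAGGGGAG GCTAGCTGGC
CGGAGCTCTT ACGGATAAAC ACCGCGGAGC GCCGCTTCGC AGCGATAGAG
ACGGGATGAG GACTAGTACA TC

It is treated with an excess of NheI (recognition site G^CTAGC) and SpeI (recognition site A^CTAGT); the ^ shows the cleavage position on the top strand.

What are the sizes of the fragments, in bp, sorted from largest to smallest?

The NheI site (GCTAGC) starts at position 41.
NheI cuts after the first base of each site, so after position 41.
The SpeI site (ACTAGT) starts at position 112.
SpeI cuts after the first base of each site, so after position 112.
Combined cut positions: 41, 112.
Linear molecule, 2 cuts → 3 fragments:
  1–41 → 41 bp
  42–112 → 71 bp
  113–122 → 10 bp
Sorted largest to smallest: 71, 41, 10 bp.

71, 41, 10 bp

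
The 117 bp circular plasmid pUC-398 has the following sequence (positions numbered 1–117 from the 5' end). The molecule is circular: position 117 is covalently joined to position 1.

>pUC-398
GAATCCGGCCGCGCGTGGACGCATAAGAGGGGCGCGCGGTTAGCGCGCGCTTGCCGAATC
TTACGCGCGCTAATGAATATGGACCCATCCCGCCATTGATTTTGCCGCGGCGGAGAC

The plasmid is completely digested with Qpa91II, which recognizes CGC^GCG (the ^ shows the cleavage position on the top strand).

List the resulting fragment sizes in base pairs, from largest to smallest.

Qpa91II sites (CGCGCG) start at positions 10, 33, 44, 64.
Qpa91II cuts after base 3 of each site, so after positions 12, 35, 46, 66.
Circular molecule, 4 cuts → 4 fragments:
  13–35 → 23 bp
  36–46 → 11 bp
  47–66 → 20 bp
  67–117 then 1–12 → 51 + 12 = 63 bp
Sorted largest to smallest: 63, 23, 20, 11 bp.

63, 23, 20, 11 bp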